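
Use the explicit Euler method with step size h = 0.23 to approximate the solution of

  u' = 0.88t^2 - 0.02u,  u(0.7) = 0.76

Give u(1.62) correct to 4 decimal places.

1.6795

Euler: u_{n+1} = u_n + h·f(t_n, u_n).
t=0.700000, u=0.760000: f=0.416000 → u ← 0.760000 + 0.23·0.416000 = 0.855680
t=0.930000, u=0.855680: f=0.743998 → u ← 0.855680 + 0.23·0.743998 = 1.026800
t=1.160000, u=1.026800: f=1.163592 → u ← 1.026800 + 0.23·1.163592 = 1.294426
t=1.390000, u=1.294426: f=1.674359 → u ← 1.294426 + 0.23·1.674359 = 1.679528
u(1.62) ≈ 1.6795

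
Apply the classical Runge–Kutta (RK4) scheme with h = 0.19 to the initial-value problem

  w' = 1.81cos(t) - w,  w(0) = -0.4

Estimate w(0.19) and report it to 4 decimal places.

-0.0196

RK4: k1 = f(t_n, w_n); k2 = f(t_n + h/2, w_n + (h/2)·k1); k3 = f(t_n + h/2, w_n + (h/2)·k2); k4 = f(t_n + h, w_n + h·k3); w_{n+1} = w_n + (h/6)·(k1 + 2k2 + 2k3 + k4).
t=0.000000, w=-0.400000:
  k1 = f(0.000000, -0.400000) = 2.210000
  k2 = f(0.095000, -0.190050) = 1.991889
  k3 = f(0.095000, -0.210771) = 2.012609
  k4 = f(0.190000, -0.017604) = 1.795032
  w ← -0.400000 + (0.19/6)·(k1 + 2k2 + 2k3 + k4) = -0.019556
w(0.19) ≈ -0.0196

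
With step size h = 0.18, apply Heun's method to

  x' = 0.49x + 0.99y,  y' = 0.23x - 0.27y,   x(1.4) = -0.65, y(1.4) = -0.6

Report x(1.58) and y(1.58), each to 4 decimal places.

-0.8213, -0.6012

Heun on (x,y): k1 = f(t_n, state_n); k2 = f(t_n + h, state_n + h·k1); state_{n+1} = state_n + (h/2)·(k1 + k2).
1.400000: (-0.650000, -0.600000)
  k1 = (-0.912500, 0.012500)
  predictor → (-0.814250, -0.597750)
  k2 = (-0.990755, -0.025885)
  → (-0.821293, -0.601205)
(x(1.58), y(1.58)) ≈ (-0.8213, -0.6012)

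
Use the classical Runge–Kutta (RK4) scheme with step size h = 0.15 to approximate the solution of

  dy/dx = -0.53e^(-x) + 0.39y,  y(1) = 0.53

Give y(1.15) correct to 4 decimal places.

RK4: k1 = f(x_n, y_n); k2 = f(x_n + h/2, y_n + (h/2)·k1); k3 = f(x_n + h/2, y_n + (h/2)·k2); k4 = f(x_n + h, y_n + h·k3); y_{n+1} = y_n + (h/6)·(k1 + 2k2 + 2k3 + k4).
x=1.000000, y=0.530000:
  k1 = f(1.000000, 0.530000) = 0.011724
  k2 = f(1.075000, 0.530879) = 0.026155
  k3 = f(1.075000, 0.531962) = 0.026577
  k4 = f(1.150000, 0.533987) = 0.040437
  y ← 0.530000 + (0.15/6)·(k1 + 2k2 + 2k3 + k4) = 0.533941
y(1.15) ≈ 0.5339

0.5339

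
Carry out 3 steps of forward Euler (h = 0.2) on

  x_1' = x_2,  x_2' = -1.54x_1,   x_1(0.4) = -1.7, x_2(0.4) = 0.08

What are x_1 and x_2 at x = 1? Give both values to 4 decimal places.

Euler on (x_1,x_2): x_1_{n+1} = x_1_n + h·x_1', x_2_{n+1} = x_2_n + h·x_2'.
0.400000: (-1.700000, 0.080000); f=(0.080000, 2.618000) → (-1.684000, 0.603600)
0.600000: (-1.684000, 0.603600); f=(0.603600, 2.593360) → (-1.563280, 1.122272)
0.800000: (-1.563280, 1.122272); f=(1.122272, 2.407451) → (-1.338826, 1.603762)
(x_1(1), x_2(1)) ≈ (-1.3388, 1.6038)

-1.3388, 1.6038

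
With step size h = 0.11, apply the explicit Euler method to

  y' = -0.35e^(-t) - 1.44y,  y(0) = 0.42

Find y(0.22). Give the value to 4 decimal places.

0.2306

Euler: y_{n+1} = y_n + h·f(t_n, y_n).
t=0.000000, y=0.420000: f=-0.954800 → y ← 0.420000 + 0.11·(-0.954800) = 0.314972
t=0.110000, y=0.314972: f=-0.767102 → y ← 0.314972 + 0.11·(-0.767102) = 0.230591
y(0.22) ≈ 0.2306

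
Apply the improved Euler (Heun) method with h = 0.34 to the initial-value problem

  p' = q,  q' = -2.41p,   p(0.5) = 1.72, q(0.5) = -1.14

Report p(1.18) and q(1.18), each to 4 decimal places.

0.1278, -2.9530

Heun on (p,q): k1 = f(x_n, state_n); k2 = f(x_n + h, state_n + h·k1); state_{n+1} = state_n + (h/2)·(k1 + k2).
0.500000: (1.720000, -1.140000)
  k1 = (-1.140000, -4.145200)
  predictor → (1.332400, -2.549368)
  k2 = (-2.549368, -3.211084)
  → (1.092807, -2.390568)
0.840000: (1.092807, -2.390568)
  k1 = (-2.390568, -2.633666)
  predictor → (0.280014, -3.286015)
  k2 = (-3.286015, -0.674834)
  → (0.127788, -2.953013)
(p(1.18), q(1.18)) ≈ (0.1278, -2.9530)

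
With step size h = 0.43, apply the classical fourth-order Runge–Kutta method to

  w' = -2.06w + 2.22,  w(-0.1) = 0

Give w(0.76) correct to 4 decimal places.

0.8909

RK4: k1 = f(x_n, w_n); k2 = f(x_n + h/2, w_n + (h/2)·k1); k3 = f(x_n + h/2, w_n + (h/2)·k2); k4 = f(x_n + h, w_n + h·k3); w_{n+1} = w_n + (h/6)·(k1 + 2k2 + 2k3 + k4).
x=-0.100000, w=0.000000:
  k1 = f(-0.100000, 0.000000) = 2.220000
  k2 = f(0.115000, 0.477300) = 1.236762
  k3 = f(0.115000, 0.265904) = 1.672238
  k4 = f(0.330000, 0.719062) = 0.738731
  w ← 0.000000 + (0.43/6)·(k1 + 2k2 + 2k3 + k4) = 0.628999
x=0.330000, w=0.628999:
  k1 = f(0.330000, 0.628999) = 0.924262
  k2 = f(0.545000, 0.827715) = 0.514906
  k3 = f(0.545000, 0.739704) = 0.696210
  k4 = f(0.760000, 0.928369) = 0.307559
  w ← 0.628999 + (0.43/6)·(k1 + 2k2 + 2k3 + k4) = 0.890873
w(0.76) ≈ 0.8909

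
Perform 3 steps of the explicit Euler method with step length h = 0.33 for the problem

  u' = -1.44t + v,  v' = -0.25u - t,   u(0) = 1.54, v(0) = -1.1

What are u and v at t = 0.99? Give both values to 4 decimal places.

Euler on (u,v): u_{n+1} = u_n + h·u', v_{n+1} = v_n + h·v'.
0.000000: (1.540000, -1.100000); f=(-1.100000, -0.385000) → (1.177000, -1.227050)
0.330000: (1.177000, -1.227050); f=(-1.702250, -0.624250) → (0.615257, -1.433053)
0.660000: (0.615257, -1.433053); f=(-2.383453, -0.813814) → (-0.171282, -1.701611)
(u(0.99), v(0.99)) ≈ (-0.1713, -1.7016)

-0.1713, -1.7016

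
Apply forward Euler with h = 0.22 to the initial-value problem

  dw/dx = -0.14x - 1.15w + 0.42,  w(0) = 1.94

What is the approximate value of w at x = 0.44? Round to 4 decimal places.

Euler: w_{n+1} = w_n + h·f(x_n, w_n).
x=0.000000, w=1.940000: f=-1.811000 → w ← 1.940000 + 0.22·(-1.811000) = 1.541580
x=0.220000, w=1.541580: f=-1.383617 → w ← 1.541580 + 0.22·(-1.383617) = 1.237184
w(0.44) ≈ 1.2372

1.2372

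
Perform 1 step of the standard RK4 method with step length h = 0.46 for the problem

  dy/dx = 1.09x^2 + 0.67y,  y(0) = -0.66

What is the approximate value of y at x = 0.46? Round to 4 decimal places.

-0.8599

RK4: k1 = f(x_n, y_n); k2 = f(x_n + h/2, y_n + (h/2)·k1); k3 = f(x_n + h/2, y_n + (h/2)·k2); k4 = f(x_n + h, y_n + h·k3); y_{n+1} = y_n + (h/6)·(k1 + 2k2 + 2k3 + k4).
x=0.000000, y=-0.660000:
  k1 = f(0.000000, -0.660000) = -0.442200
  k2 = f(0.230000, -0.761706) = -0.452682
  k3 = f(0.230000, -0.764117) = -0.454297
  k4 = f(0.460000, -0.868977) = -0.351570
  y ← -0.660000 + (0.46/6)·(k1 + 2k2 + 2k3 + k4) = -0.859926
y(0.46) ≈ -0.8599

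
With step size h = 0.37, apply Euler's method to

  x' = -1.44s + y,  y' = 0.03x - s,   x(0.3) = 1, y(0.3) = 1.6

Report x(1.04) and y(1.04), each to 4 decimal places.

1.6302, 1.2681

Euler on (x,y): x_{n+1} = x_n + h·x', y_{n+1} = y_n + h·y'.
0.300000: (1.000000, 1.600000); f=(1.168000, -0.270000) → (1.432160, 1.500100)
0.670000: (1.432160, 1.500100); f=(0.535300, -0.627035) → (1.630221, 1.268097)
(x(1.04), y(1.04)) ≈ (1.6302, 1.2681)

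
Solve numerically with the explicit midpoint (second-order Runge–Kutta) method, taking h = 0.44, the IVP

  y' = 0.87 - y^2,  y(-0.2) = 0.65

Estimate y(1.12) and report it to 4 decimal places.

0.8940

Midpoint: k1 = f(t_n, y_n); k2 = f(t_n + h/2, y_n + (h/2)·k1); y_{n+1} = y_n + h·k2.
t=-0.200000, y=0.650000:
  k1 = f(-0.200000, 0.650000) = 0.447500
  k2 = f(0.020000, 0.748450) = 0.309823
  y ← 0.650000 + 0.44·0.309823 = 0.786322
t=0.240000, y=0.786322:
  k1 = f(0.240000, 0.786322) = 0.251698
  k2 = f(0.460000, 0.841695) = 0.161549
  y ← 0.786322 + 0.44·0.161549 = 0.857403
t=0.680000, y=0.857403:
  k1 = f(0.680000, 0.857403) = 0.134859
  k2 = f(0.900000, 0.887072) = 0.083102
  y ← 0.857403 + 0.44·0.083102 = 0.893968
y(1.12) ≈ 0.8940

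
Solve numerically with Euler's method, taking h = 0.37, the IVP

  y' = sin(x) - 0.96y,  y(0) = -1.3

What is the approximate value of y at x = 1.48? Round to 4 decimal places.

Euler: y_{n+1} = y_n + h·f(x_n, y_n).
x=0.000000, y=-1.300000: f=1.248000 → y ← -1.300000 + 0.37·1.248000 = -0.838240
x=0.370000, y=-0.838240: f=1.166326 → y ← -0.838240 + 0.37·1.166326 = -0.406699
x=0.740000, y=-0.406699: f=1.064719 → y ← -0.406699 + 0.37·1.064719 = -0.012753
x=1.110000, y=-0.012753: f=0.907942 → y ← -0.012753 + 0.37·0.907942 = 0.323185
y(1.48) ≈ 0.3232

0.3232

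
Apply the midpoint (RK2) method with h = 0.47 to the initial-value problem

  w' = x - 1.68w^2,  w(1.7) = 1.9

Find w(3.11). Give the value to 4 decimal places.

4.1273

Midpoint: k1 = f(x_n, w_n); k2 = f(x_n + h/2, w_n + (h/2)·k1); w_{n+1} = w_n + h·k2.
x=1.700000, w=1.900000:
  k1 = f(1.700000, 1.900000) = -4.364800
  k2 = f(1.935000, 0.874272) = 0.650889
  w ← 1.900000 + 0.47·0.650889 = 2.205918
x=2.170000, w=2.205918:
  k1 = f(2.170000, 2.205918) = -6.005005
  k2 = f(2.405000, 0.794742) = 1.343887
  w ← 2.205918 + 0.47·1.343887 = 2.837545
x=2.640000, w=2.837545:
  k1 = f(2.640000, 2.837545) = -10.886793
  k2 = f(2.875000, 0.279149) = 2.744088
  w ← 2.837545 + 0.47·2.744088 = 4.127266
w(3.11) ≈ 4.1273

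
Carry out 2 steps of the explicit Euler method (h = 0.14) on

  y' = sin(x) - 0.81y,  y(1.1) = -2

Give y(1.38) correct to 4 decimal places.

-1.3291

Euler: y_{n+1} = y_n + h·f(x_n, y_n).
x=1.100000, y=-2.000000: f=2.511207 → y ← -2.000000 + 0.14·2.511207 = -1.648431
x=1.240000, y=-1.648431: f=2.281013 → y ← -1.648431 + 0.14·2.281013 = -1.329089
y(1.38) ≈ -1.3291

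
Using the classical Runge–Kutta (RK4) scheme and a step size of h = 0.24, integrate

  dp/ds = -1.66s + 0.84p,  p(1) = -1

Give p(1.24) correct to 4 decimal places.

RK4: k1 = f(s_n, p_n); k2 = f(s_n + h/2, p_n + (h/2)·k1); k3 = f(s_n + h/2, p_n + (h/2)·k2); k4 = f(s_n + h, p_n + h·k3); p_{n+1} = p_n + (h/6)·(k1 + 2k2 + 2k3 + k4).
s=1.000000, p=-1.000000:
  k1 = f(1.000000, -1.000000) = -2.500000
  k2 = f(1.120000, -1.300000) = -2.951200
  k3 = f(1.120000, -1.354144) = -2.996681
  k4 = f(1.240000, -1.719203) = -3.502531
  p ← -1.000000 + (0.24/6)·(k1 + 2k2 + 2k3 + k4) = -1.715932
p(1.24) ≈ -1.7159

-1.7159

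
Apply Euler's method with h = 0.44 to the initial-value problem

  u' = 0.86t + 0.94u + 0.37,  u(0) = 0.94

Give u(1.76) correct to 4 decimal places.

6.2345

Euler: u_{n+1} = u_n + h·f(t_n, u_n).
t=0.000000, u=0.940000: f=1.253600 → u ← 0.940000 + 0.44·1.253600 = 1.491584
t=0.440000, u=1.491584: f=2.150489 → u ← 1.491584 + 0.44·2.150489 = 2.437799
t=0.880000, u=2.437799: f=3.418331 → u ← 2.437799 + 0.44·3.418331 = 3.941865
t=1.320000, u=3.941865: f=5.210553 → u ← 3.941865 + 0.44·5.210553 = 6.234508
u(1.76) ≈ 6.2345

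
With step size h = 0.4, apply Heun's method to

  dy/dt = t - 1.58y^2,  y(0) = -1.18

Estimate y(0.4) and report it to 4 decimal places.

-2.8810

Heun: k1 = f(t_n, y_n); k2 = f(t_n + h, y_n + h·k1); y_{n+1} = y_n + (h/2)·(k1 + k2).
t=0.000000, y=-1.180000:
  k1 = f(0.000000, -1.180000) = -2.199992
  k2 = f(0.400000, -2.059997) = -6.304867
  y ← -1.180000 + (0.4/2)·(-2.199992 + (-6.304867)) = -2.880972
y(0.4) ≈ -2.8810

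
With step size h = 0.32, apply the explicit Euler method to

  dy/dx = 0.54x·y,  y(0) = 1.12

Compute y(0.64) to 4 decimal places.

Euler: y_{n+1} = y_n + h·f(x_n, y_n).
x=0.000000, y=1.120000: f=0.000000 → y ← 1.120000 + 0.32·0.000000 = 1.120000
x=0.320000, y=1.120000: f=0.193536 → y ← 1.120000 + 0.32·0.193536 = 1.181932
y(0.64) ≈ 1.1819

1.1819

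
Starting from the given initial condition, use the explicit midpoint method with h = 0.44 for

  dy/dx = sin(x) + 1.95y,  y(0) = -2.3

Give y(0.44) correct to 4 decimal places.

-5.0240

Midpoint: k1 = f(x_n, y_n); k2 = f(x_n + h/2, y_n + (h/2)·k1); y_{n+1} = y_n + h·k2.
x=0.000000, y=-2.300000:
  k1 = f(0.000000, -2.300000) = -4.485000
  k2 = f(0.220000, -3.286700) = -6.190835
  y ← -2.300000 + 0.44·(-6.190835) = -5.023968
y(0.44) ≈ -5.0240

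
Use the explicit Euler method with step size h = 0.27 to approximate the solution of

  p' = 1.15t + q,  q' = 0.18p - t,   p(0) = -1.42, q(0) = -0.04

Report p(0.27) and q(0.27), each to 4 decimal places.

Euler on (p,q): p_{n+1} = p_n + h·p', q_{n+1} = q_n + h·q'.
0.000000: (-1.420000, -0.040000); f=(-0.040000, -0.255600) → (-1.430800, -0.109012)
(p(0.27), q(0.27)) ≈ (-1.4308, -0.1090)

-1.4308, -0.1090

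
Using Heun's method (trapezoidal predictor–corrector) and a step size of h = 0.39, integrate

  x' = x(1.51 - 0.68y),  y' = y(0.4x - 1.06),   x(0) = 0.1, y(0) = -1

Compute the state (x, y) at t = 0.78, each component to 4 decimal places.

Heun on (x,y): k1 = f(t_n, state_n); k2 = f(t_n + h, state_n + h·k1); state_{n+1} = state_n + (h/2)·(k1 + k2).
0.000000: (0.100000, -1.000000)
  k1 = (0.219000, 1.020000)
  predictor → (0.185410, -0.602200)
  k2 = (0.355894, 0.593670)
  → (0.212104, -0.685334)
0.390000: (0.212104, -0.685334)
  k1 = (0.419124, 0.668309)
  predictor → (0.375563, -0.424694)
  k2 = (0.675559, 0.386376)
  → (0.425567, -0.479671)
(x(0.78), y(0.78)) ≈ (0.4256, -0.4797)

0.4256, -0.4797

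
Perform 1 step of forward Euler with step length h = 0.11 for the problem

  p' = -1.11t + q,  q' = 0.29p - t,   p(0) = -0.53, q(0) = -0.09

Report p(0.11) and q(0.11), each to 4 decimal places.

-0.5399, -0.1069

Euler on (p,q): p_{n+1} = p_n + h·p', q_{n+1} = q_n + h·q'.
0.000000: (-0.530000, -0.090000); f=(-0.090000, -0.153700) → (-0.539900, -0.106907)
(p(0.11), q(0.11)) ≈ (-0.5399, -0.1069)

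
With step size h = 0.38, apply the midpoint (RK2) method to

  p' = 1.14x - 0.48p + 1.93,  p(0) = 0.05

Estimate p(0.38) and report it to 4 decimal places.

Midpoint: k1 = f(x_n, p_n); k2 = f(x_n + h/2, p_n + (h/2)·k1); p_{n+1} = p_n + h·k2.
x=0.000000, p=0.050000:
  k1 = f(0.000000, 0.050000) = 1.906000
  k2 = f(0.190000, 0.412140) = 1.948773
  p ← 0.050000 + 0.38·1.948773 = 0.790534
p(0.38) ≈ 0.7905

0.7905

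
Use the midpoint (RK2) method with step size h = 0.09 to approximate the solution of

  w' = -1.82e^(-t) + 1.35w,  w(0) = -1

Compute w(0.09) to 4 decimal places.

-1.2954

Midpoint: k1 = f(t_n, w_n); k2 = f(t_n + h/2, w_n + (h/2)·k1); w_{n+1} = w_n + h·k2.
t=0.000000, w=-1.000000:
  k1 = f(0.000000, -1.000000) = -3.170000
  k2 = f(0.045000, -1.142650) = -3.282493
  w ← -1.000000 + 0.09·(-3.282493) = -1.295424
w(0.09) ≈ -1.2954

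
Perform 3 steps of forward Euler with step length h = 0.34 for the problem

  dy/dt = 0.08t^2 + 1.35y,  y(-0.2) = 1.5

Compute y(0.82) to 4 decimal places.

Euler: y_{n+1} = y_n + h·f(t_n, y_n).
t=-0.200000, y=1.500000: f=2.028200 → y ← 1.500000 + 0.34·2.028200 = 2.189588
t=0.140000, y=2.189588: f=2.957512 → y ← 2.189588 + 0.34·2.957512 = 3.195142
t=0.480000, y=3.195142: f=4.331874 → y ← 3.195142 + 0.34·4.331874 = 4.667979
y(0.82) ≈ 4.6680

4.6680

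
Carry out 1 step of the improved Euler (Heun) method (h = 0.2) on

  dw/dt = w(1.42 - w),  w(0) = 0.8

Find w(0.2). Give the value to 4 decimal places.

Heun: k1 = f(t_n, w_n); k2 = f(t_n + h, w_n + h·k1); w_{n+1} = w_n + (h/2)·(k1 + k2).
t=0.000000, w=0.800000:
  k1 = f(0.000000, 0.800000) = 0.496000
  k2 = f(0.200000, 0.899200) = 0.468303
  w ← 0.800000 + (0.2/2)·(0.496000 + 0.468303) = 0.896430
w(0.2) ≈ 0.8964

0.8964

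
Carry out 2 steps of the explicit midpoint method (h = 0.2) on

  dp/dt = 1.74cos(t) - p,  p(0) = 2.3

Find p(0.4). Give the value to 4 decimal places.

2.1003

Midpoint: k1 = f(t_n, p_n); k2 = f(t_n + h/2, p_n + (h/2)·k1); p_{n+1} = p_n + h·k2.
t=0.000000, p=2.300000:
  k1 = f(0.000000, 2.300000) = -0.560000
  k2 = f(0.100000, 2.244000) = -0.512693
  p ← 2.300000 + 0.2·(-0.512693) = 2.197461
t=0.200000, p=2.197461:
  k1 = f(0.200000, 2.197461) = -0.492146
  k2 = f(0.300000, 2.148247) = -0.485961
  p ← 2.197461 + 0.2·(-0.485961) = 2.100269
p(0.4) ≈ 2.1003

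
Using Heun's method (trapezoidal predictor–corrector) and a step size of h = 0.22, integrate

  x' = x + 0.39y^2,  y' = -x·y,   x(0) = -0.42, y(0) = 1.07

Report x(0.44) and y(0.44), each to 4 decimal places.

Heun on (x,y): k1 = f(s_n, state_n); k2 = f(s_n + h, state_n + h·k1); state_{n+1} = state_n + (h/2)·(k1 + k2).
0.000000: (-0.420000, 1.070000)
  k1 = (0.026511, 0.449400)
  predictor → (-0.414168, 1.168868)
  k2 = (0.118671, 0.484107)
  → (-0.404030, 1.172686)
0.220000: (-0.404030, 1.172686)
  k1 = (0.132295, 0.473800)
  predictor → (-0.374925, 1.276922)
  k2 = (0.260981, 0.478750)
  → (-0.360770, 1.277466)
(x(0.44), y(0.44)) ≈ (-0.3608, 1.2775)

-0.3608, 1.2775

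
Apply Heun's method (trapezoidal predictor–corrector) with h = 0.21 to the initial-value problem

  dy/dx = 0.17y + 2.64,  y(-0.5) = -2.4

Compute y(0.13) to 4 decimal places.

-0.9161

Heun: k1 = f(x_n, y_n); k2 = f(x_n + h, y_n + h·k1); y_{n+1} = y_n + (h/2)·(k1 + k2).
x=-0.500000, y=-2.400000:
  k1 = f(-0.500000, -2.400000) = 2.232000
  k2 = f(-0.290000, -1.931280) = 2.311682
  y ← -2.400000 + (0.21/2)·(2.232000 + 2.311682) = -1.922913
x=-0.290000, y=-1.922913:
  k1 = f(-0.290000, -1.922913) = 2.313105
  k2 = f(-0.080000, -1.437161) = 2.395683
  y ← -1.922913 + (0.21/2)·(2.313105 + 2.395683) = -1.428491
x=-0.080000, y=-1.428491:
  k1 = f(-0.080000, -1.428491) = 2.397157
  k2 = f(0.130000, -0.925088) = 2.482735
  y ← -1.428491 + (0.21/2)·(2.397157 + 2.482735) = -0.916102
y(0.13) ≈ -0.9161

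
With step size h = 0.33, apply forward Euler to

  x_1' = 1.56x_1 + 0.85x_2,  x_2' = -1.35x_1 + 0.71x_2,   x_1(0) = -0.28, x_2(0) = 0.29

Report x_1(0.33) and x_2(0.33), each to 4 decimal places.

Euler on (x_1,x_2): x_1_{n+1} = x_1_n + h·x_1', x_2_{n+1} = x_2_n + h·x_2'.
0.000000: (-0.280000, 0.290000); f=(-0.190300, 0.583900) → (-0.342799, 0.482687)
(x_1(0.33), x_2(0.33)) ≈ (-0.3428, 0.4827)

-0.3428, 0.4827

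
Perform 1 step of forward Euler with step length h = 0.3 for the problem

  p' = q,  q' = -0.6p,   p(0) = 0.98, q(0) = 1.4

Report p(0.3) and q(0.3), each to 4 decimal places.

Euler on (p,q): p_{n+1} = p_n + h·p', q_{n+1} = q_n + h·q'.
0.000000: (0.980000, 1.400000); f=(1.400000, -0.588000) → (1.400000, 1.223600)
(p(0.3), q(0.3)) ≈ (1.4000, 1.2236)

1.4000, 1.2236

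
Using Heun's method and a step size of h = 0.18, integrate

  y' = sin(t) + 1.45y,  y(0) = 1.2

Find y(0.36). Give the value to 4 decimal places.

Heun: k1 = f(t_n, y_n); k2 = f(t_n + h, y_n + h·k1); y_{n+1} = y_n + (h/2)·(k1 + k2).
t=0.000000, y=1.200000:
  k1 = f(0.000000, 1.200000) = 1.740000
  k2 = f(0.180000, 1.513200) = 2.373170
  y ← 1.200000 + (0.18/2)·(1.740000 + 2.373170) = 1.570185
t=0.180000, y=1.570185:
  k1 = f(0.180000, 1.570185) = 2.455798
  k2 = f(0.360000, 2.012229) = 3.270006
  y ← 1.570185 + (0.18/2)·(2.455798 + 3.270006) = 2.085508
y(0.36) ≈ 2.0855

2.0855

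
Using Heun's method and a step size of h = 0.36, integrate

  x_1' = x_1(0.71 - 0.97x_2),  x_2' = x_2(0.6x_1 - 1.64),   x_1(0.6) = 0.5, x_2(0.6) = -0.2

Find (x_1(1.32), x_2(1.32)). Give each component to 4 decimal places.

0.9036, -0.0858

Heun on (x_1,x_2): k1 = f(s_n, state_n); k2 = f(s_n + h, state_n + h·k1); state_{n+1} = state_n + (h/2)·(k1 + k2).
0.600000: (0.500000, -0.200000)
  k1 = (0.452000, 0.268000)
  predictor → (0.662720, -0.103520)
  k2 = (0.537078, 0.128610)
  → (0.678034, -0.128610)
0.960000: (0.678034, -0.128610)
  k1 = (0.565990, 0.158599)
  predictor → (0.881790, -0.071514)
  k2 = (0.687240, 0.079447)
  → (0.903615, -0.085762)
(x_1(1.32), x_2(1.32)) ≈ (0.9036, -0.0858)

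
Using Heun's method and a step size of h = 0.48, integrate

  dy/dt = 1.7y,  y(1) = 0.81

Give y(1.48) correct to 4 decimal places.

Heun: k1 = f(t_n, y_n); k2 = f(t_n + h, y_n + h·k1); y_{n+1} = y_n + (h/2)·(k1 + k2).
t=1.000000, y=0.810000:
  k1 = f(1.000000, 0.810000) = 1.377000
  k2 = f(1.480000, 1.470960) = 2.500632
  y ← 0.810000 + (0.48/2)·(1.377000 + 2.500632) = 1.740632
y(1.48) ≈ 1.7406

1.7406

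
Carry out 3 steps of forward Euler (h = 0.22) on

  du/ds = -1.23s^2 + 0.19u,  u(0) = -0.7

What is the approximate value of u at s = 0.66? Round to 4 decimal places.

Euler: u_{n+1} = u_n + h·f(s_n, u_n).
s=0.000000, u=-0.700000: f=-0.133000 → u ← -0.700000 + 0.22·(-0.133000) = -0.729260
s=0.220000, u=-0.729260: f=-0.198091 → u ← -0.729260 + 0.22·(-0.198091) = -0.772840
s=0.440000, u=-0.772840: f=-0.384968 → u ← -0.772840 + 0.22·(-0.384968) = -0.857533
u(0.66) ≈ -0.8575

-0.8575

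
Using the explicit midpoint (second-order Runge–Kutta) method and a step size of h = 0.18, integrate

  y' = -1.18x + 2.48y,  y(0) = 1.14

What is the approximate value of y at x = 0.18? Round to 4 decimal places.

1.7434

Midpoint: k1 = f(x_n, y_n); k2 = f(x_n + h/2, y_n + (h/2)·k1); y_{n+1} = y_n + h·k2.
x=0.000000, y=1.140000:
  k1 = f(0.000000, 1.140000) = 2.827200
  k2 = f(0.090000, 1.394448) = 3.352031
  y ← 1.140000 + 0.18·3.352031 = 1.743366
y(0.18) ≈ 1.7434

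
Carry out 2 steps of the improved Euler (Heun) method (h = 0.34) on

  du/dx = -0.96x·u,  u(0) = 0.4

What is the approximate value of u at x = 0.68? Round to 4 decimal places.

Heun: k1 = f(x_n, u_n); k2 = f(x_n + h, u_n + h·k1); u_{n+1} = u_n + (h/2)·(k1 + k2).
x=0.000000, u=0.400000:
  k1 = f(0.000000, 0.400000) = 0.000000
  k2 = f(0.340000, 0.400000) = -0.130560
  u ← 0.400000 + (0.34/2)·(0.000000 + (-0.130560)) = 0.377805
x=0.340000, u=0.377805:
  k1 = f(0.340000, 0.377805) = -0.123315
  k2 = f(0.680000, 0.335878) = -0.219261
  u ← 0.377805 + (0.34/2)·(-0.123315 + (-0.219261)) = 0.319567
u(0.68) ≈ 0.3196

0.3196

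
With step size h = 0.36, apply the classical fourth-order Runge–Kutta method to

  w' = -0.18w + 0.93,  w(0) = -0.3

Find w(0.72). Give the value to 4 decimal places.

RK4: k1 = f(x_n, w_n); k2 = f(x_n + h/2, w_n + (h/2)·k1); k3 = f(x_n + h/2, w_n + (h/2)·k2); k4 = f(x_n + h, w_n + h·k3); w_{n+1} = w_n + (h/6)·(k1 + 2k2 + 2k3 + k4).
x=0.000000, w=-0.300000:
  k1 = f(0.000000, -0.300000) = 0.984000
  k2 = f(0.180000, -0.122880) = 0.952118
  k3 = f(0.180000, -0.128619) = 0.953151
  k4 = f(0.360000, 0.043134) = 0.922236
  w ← -0.300000 + (0.36/6)·(k1 + 2k2 + 2k3 + k4) = 0.043007
x=0.360000, w=0.043007:
  k1 = f(0.360000, 0.043007) = 0.922259
  k2 = f(0.540000, 0.209013) = 0.892378
  k3 = f(0.540000, 0.203634) = 0.893346
  k4 = f(0.720000, 0.364611) = 0.864370
  w ← 0.043007 + (0.36/6)·(k1 + 2k2 + 2k3 + k4) = 0.364491
w(0.72) ≈ 0.3645

0.3645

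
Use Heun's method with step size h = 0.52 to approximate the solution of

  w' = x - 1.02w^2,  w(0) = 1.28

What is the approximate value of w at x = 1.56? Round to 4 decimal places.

Heun: k1 = f(x_n, w_n); k2 = f(x_n + h, w_n + h·k1); w_{n+1} = w_n + (h/2)·(k1 + k2).
x=0.000000, w=1.280000:
  k1 = f(0.000000, 1.280000) = -1.671168
  k2 = f(0.520000, 0.410993) = 0.347707
  w ← 1.280000 + (0.52/2)·(-1.671168 + 0.347707) = 0.935900
x=0.520000, w=0.935900:
  k1 = f(0.520000, 0.935900) = -0.373427
  k2 = f(1.040000, 0.741718) = 0.478852
  w ← 0.935900 + (0.52/2)·(-0.373427 + 0.478852) = 0.963310
x=1.040000, w=0.963310:
  k1 = f(1.040000, 0.963310) = 0.093474
  k2 = f(1.560000, 1.011917) = 0.515545
  w ← 0.963310 + (0.52/2)·(0.093474 + 0.515545) = 1.121655
w(1.56) ≈ 1.1217

1.1217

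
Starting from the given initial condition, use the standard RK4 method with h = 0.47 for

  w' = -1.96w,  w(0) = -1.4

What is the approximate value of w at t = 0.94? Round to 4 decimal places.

-0.2272

RK4: k1 = f(t_n, w_n); k2 = f(t_n + h/2, w_n + (h/2)·k1); k3 = f(t_n + h/2, w_n + (h/2)·k2); k4 = f(t_n + h, w_n + h·k3); w_{n+1} = w_n + (h/6)·(k1 + 2k2 + 2k3 + k4).
t=0.000000, w=-1.400000:
  k1 = f(0.000000, -1.400000) = 2.744000
  k2 = f(0.235000, -0.755160) = 1.480114
  k3 = f(0.235000, -1.052173) = 2.062260
  k4 = f(0.470000, -0.430738) = 0.844246
  w ← -1.400000 + (0.47/6)·(k1 + 2k2 + 2k3 + k4) = -0.563949
t=0.470000, w=-0.563949:
  k1 = f(0.470000, -0.563949) = 1.105340
  k2 = f(0.705000, -0.304194) = 0.596220
  k3 = f(0.705000, -0.423837) = 0.830721
  k4 = f(0.940000, -0.173510) = 0.340080
  w ← -0.563949 + (0.47/6)·(k1 + 2k2 + 2k3 + k4) = -0.227170
w(0.94) ≈ -0.2272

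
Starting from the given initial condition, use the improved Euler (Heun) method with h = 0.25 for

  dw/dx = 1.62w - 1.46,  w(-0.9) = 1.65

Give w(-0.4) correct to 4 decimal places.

Heun: k1 = f(x_n, w_n); k2 = f(x_n + h, w_n + h·k1); w_{n+1} = w_n + (h/2)·(k1 + k2).
x=-0.900000, w=1.650000:
  k1 = f(-0.900000, 1.650000) = 1.213000
  k2 = f(-0.650000, 1.953250) = 1.704265
  w ← 1.650000 + (0.25/2)·(1.213000 + 1.704265) = 2.014658
x=-0.650000, w=2.014658:
  k1 = f(-0.650000, 2.014658) = 1.803746
  k2 = f(-0.400000, 2.465595) = 2.534263
  w ← 2.014658 + (0.25/2)·(1.803746 + 2.534263) = 2.556909
w(-0.4) ≈ 2.5569

2.5569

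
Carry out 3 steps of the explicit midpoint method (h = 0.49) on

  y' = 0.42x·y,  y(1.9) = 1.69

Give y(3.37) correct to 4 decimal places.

7.9333

Midpoint: k1 = f(x_n, y_n); k2 = f(x_n + h/2, y_n + (h/2)·k1); y_{n+1} = y_n + h·k2.
x=1.900000, y=1.690000:
  k1 = f(1.900000, 1.690000) = 1.348620
  k2 = f(2.145000, 2.020412) = 1.820189
  y ← 1.690000 + 0.49·1.820189 = 2.581893
x=2.390000, y=2.581893:
  k1 = f(2.390000, 2.581893) = 2.591704
  k2 = f(2.635000, 3.216860) = 3.560099
  y ← 2.581893 + 0.49·3.560099 = 4.326341
x=2.880000, y=4.326341:
  k1 = f(2.880000, 4.326341) = 5.233142
  k2 = f(3.125000, 5.608461) = 7.361105
  y ← 4.326341 + 0.49·7.361105 = 7.933283
y(3.37) ≈ 7.9333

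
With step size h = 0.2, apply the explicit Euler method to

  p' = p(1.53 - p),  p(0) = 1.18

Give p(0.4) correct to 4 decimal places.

1.3301

Euler: p_{n+1} = p_n + h·f(x_n, p_n).
x=0.000000, p=1.180000: f=0.413000 → p ← 1.180000 + 0.2·0.413000 = 1.262600
x=0.200000, p=1.262600: f=0.337619 → p ← 1.262600 + 0.2·0.337619 = 1.330124
p(0.4) ≈ 1.3301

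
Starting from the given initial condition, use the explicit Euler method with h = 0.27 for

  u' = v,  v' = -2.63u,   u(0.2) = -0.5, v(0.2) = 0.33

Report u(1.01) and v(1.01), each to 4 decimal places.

Euler on (u,v): u_{n+1} = u_n + h·u', v_{n+1} = v_n + h·v'.
0.200000: (-0.500000, 0.330000); f=(0.330000, 1.315000) → (-0.410900, 0.685050)
0.470000: (-0.410900, 0.685050); f=(0.685050, 1.080667) → (-0.225936, 0.976830)
0.740000: (-0.225936, 0.976830); f=(0.976830, 0.594213) → (0.037808, 1.137268)
(u(1.01), v(1.01)) ≈ (0.0378, 1.1373)

0.0378, 1.1373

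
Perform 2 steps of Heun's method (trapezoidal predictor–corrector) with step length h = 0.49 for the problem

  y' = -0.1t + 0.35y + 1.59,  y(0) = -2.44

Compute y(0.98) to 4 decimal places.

-1.6363

Heun: k1 = f(t_n, y_n); k2 = f(t_n + h, y_n + h·k1); y_{n+1} = y_n + (h/2)·(k1 + k2).
t=0.000000, y=-2.440000:
  k1 = f(0.000000, -2.440000) = 0.736000
  k2 = f(0.490000, -2.079360) = 0.813224
  y ← -2.440000 + (0.49/2)·(0.736000 + 0.813224) = -2.060440
t=0.490000, y=-2.060440:
  k1 = f(0.490000, -2.060440) = 0.819846
  k2 = f(0.980000, -1.658716) = 0.911450
  y ← -2.060440 + (0.49/2)·(0.819846 + 0.911450) = -1.636273
y(0.98) ≈ -1.6363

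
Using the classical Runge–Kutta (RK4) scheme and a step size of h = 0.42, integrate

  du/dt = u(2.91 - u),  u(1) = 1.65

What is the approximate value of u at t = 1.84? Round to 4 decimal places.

RK4: k1 = f(t_n, u_n); k2 = f(t_n + h/2, u_n + (h/2)·k1); k3 = f(t_n + h/2, u_n + (h/2)·k2); k4 = f(t_n + h, u_n + h·k3); u_{n+1} = u_n + (h/6)·(k1 + 2k2 + 2k3 + k4).
t=1.000000, u=1.650000:
  k1 = f(1.000000, 1.650000) = 2.079000
  k2 = f(1.210000, 2.086590) = 1.718119
  k3 = f(1.210000, 2.010805) = 1.808106
  k4 = f(1.420000, 2.409404) = 1.206137
  u ← 1.650000 + (0.42/6)·(k1 + 2k2 + 2k3 + k4) = 2.373631
t=1.420000, u=2.373631:
  k1 = f(1.420000, 2.373631) = 1.273142
  k2 = f(1.630000, 2.640991) = 0.710451
  k3 = f(1.630000, 2.522826) = 0.976773
  k4 = f(1.840000, 2.783876) = 0.351114
  u ← 2.373631 + (0.42/6)·(k1 + 2k2 + 2k3 + k4) = 2.723540
u(1.84) ≈ 2.7235

2.7235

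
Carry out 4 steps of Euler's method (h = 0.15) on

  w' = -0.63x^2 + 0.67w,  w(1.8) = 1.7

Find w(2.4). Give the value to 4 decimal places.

Euler: w_{n+1} = w_n + h·f(x_n, w_n).
x=1.800000, w=1.700000: f=-0.902200 → w ← 1.700000 + 0.15·(-0.902200) = 1.564670
x=1.950000, w=1.564670: f=-1.347246 → w ← 1.564670 + 0.15·(-1.347246) = 1.362583
x=2.100000, w=1.362583: f=-1.865369 → w ← 1.362583 + 0.15·(-1.865369) = 1.082778
x=2.250000, w=1.082778: f=-2.463914 → w ← 1.082778 + 0.15·(-2.463914) = 0.713191
w(2.4) ≈ 0.7132

0.7132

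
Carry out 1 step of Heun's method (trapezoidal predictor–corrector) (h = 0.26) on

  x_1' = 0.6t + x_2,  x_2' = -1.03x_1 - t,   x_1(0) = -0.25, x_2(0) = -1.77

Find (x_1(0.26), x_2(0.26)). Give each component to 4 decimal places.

Heun on (x_1,x_2): k1 = f(t_n, state_n); k2 = f(t_n + h, state_n + h·k1); state_{n+1} = state_n + (h/2)·(k1 + k2).
0.000000: (-0.250000, -1.770000)
  k1 = (-1.770000, 0.257500)
  predictor → (-0.710200, -1.703050)
  k2 = (-1.547050, 0.471506)
  → (-0.681217, -1.675229)
(x_1(0.26), x_2(0.26)) ≈ (-0.6812, -1.6752)

-0.6812, -1.6752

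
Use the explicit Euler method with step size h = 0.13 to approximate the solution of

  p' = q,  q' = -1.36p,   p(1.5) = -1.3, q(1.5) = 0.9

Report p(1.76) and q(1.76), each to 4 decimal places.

-1.0361, 1.3390

Euler on (p,q): p_{n+1} = p_n + h·p', q_{n+1} = q_n + h·q'.
1.500000: (-1.300000, 0.900000); f=(0.900000, 1.768000) → (-1.183000, 1.129840)
1.630000: (-1.183000, 1.129840); f=(1.129840, 1.608880) → (-1.036121, 1.338994)
(p(1.76), q(1.76)) ≈ (-1.0361, 1.3390)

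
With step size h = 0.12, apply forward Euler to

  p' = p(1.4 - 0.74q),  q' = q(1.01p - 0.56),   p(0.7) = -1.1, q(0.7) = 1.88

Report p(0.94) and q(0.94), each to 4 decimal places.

Euler on (p,q): p_{n+1} = p_n + h·p', q_{n+1} = q_n + h·q'.
0.700000: (-1.100000, 1.880000); f=(-0.009680, -3.141480) → (-1.101162, 1.503022)
0.820000: (-1.101162, 1.503022); f=(-0.316874, -2.513314) → (-1.139186, 1.201425)
(p(0.94), q(0.94)) ≈ (-1.1392, 1.2014)

-1.1392, 1.2014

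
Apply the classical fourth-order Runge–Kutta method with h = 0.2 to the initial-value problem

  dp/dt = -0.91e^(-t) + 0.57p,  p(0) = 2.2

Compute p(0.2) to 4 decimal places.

RK4: k1 = f(t_n, p_n); k2 = f(t_n + h/2, p_n + (h/2)·k1); k3 = f(t_n + h/2, p_n + (h/2)·k2); k4 = f(t_n + h, p_n + h·k3); p_{n+1} = p_n + (h/6)·(k1 + 2k2 + 2k3 + k4).
t=0.000000, p=2.200000:
  k1 = f(0.000000, 2.200000) = 0.344000
  k2 = f(0.100000, 2.234400) = 0.450206
  k3 = f(0.100000, 2.245021) = 0.456260
  k4 = f(0.200000, 2.291252) = 0.560969
  p ← 2.200000 + (0.2/6)·(k1 + 2k2 + 2k3 + k4) = 2.290597
p(0.2) ≈ 2.2906

2.2906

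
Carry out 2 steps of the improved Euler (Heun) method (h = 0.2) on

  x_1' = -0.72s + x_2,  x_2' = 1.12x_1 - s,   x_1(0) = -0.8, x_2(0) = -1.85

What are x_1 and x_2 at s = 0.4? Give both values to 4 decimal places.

Heun on (x_1,x_2): k1 = f(s_n, state_n); k2 = f(s_n + h, state_n + h·k1); state_{n+1} = state_n + (h/2)·(k1 + k2).
0.000000: (-0.800000, -1.850000)
  k1 = (-1.850000, -0.896000)
  predictor → (-1.170000, -2.029200)
  k2 = (-2.173200, -1.510400)
  → (-1.202320, -2.090640)
0.200000: (-1.202320, -2.090640)
  k1 = (-2.234640, -1.546598)
  predictor → (-1.649248, -2.399960)
  k2 = (-2.687960, -2.247158)
  → (-1.694580, -2.470016)
(x_1(0.4), x_2(0.4)) ≈ (-1.6946, -2.4700)

-1.6946, -2.4700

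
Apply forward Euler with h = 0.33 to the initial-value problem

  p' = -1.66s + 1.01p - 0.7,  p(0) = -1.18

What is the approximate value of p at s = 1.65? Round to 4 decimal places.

Euler: p_{n+1} = p_n + h·f(s_n, p_n).
s=0.000000, p=-1.180000: f=-1.891800 → p ← -1.180000 + 0.33·(-1.891800) = -1.804294
s=0.330000, p=-1.804294: f=-3.070137 → p ← -1.804294 + 0.33·(-3.070137) = -2.817439
s=0.660000, p=-2.817439: f=-4.641214 → p ← -2.817439 + 0.33·(-4.641214) = -4.349040
s=0.990000, p=-4.349040: f=-6.735930 → p ← -4.349040 + 0.33·(-6.735930) = -6.571897
s=1.320000, p=-6.571897: f=-9.528816 → p ← -6.571897 + 0.33·(-9.528816) = -9.716406
p(1.65) ≈ -9.7164

-9.7164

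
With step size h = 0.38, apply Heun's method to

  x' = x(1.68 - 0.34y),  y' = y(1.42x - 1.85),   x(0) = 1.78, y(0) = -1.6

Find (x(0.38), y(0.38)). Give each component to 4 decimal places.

Heun on (x,y): k1 = f(t_n, state_n); k2 = f(t_n + h, state_n + h·k1); state_{n+1} = state_n + (h/2)·(k1 + k2).
0.000000: (1.780000, -1.600000)
  k1 = (3.958720, -1.084160)
  predictor → (3.284314, -2.011981)
  k2 = (7.764359, -5.661161)
  → (4.007385, -2.881611)
(x(0.38), y(0.38)) ≈ (4.0074, -2.8816)

4.0074, -2.8816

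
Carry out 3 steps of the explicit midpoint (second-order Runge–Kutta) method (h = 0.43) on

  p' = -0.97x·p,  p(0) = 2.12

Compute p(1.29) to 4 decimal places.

0.9210

Midpoint: k1 = f(x_n, p_n); k2 = f(x_n + h/2, p_n + (h/2)·k1); p_{n+1} = p_n + h·k2.
x=0.000000, p=2.120000:
  k1 = f(0.000000, 2.120000) = 0.000000
  k2 = f(0.215000, 2.120000) = -0.442126
  p ← 2.120000 + 0.43·(-0.442126) = 1.929886
x=0.430000, p=1.929886:
  k1 = f(0.430000, 1.929886) = -0.804955
  k2 = f(0.645000, 1.756820) = -1.099155
  p ← 1.929886 + 0.43·(-1.099155) = 1.457249
x=0.860000, p=1.457249:
  k1 = f(0.860000, 1.457249) = -1.215637
  k2 = f(1.075000, 1.195887) = -1.247011
  p ← 1.457249 + 0.43·(-1.247011) = 0.921034
p(1.29) ≈ 0.9210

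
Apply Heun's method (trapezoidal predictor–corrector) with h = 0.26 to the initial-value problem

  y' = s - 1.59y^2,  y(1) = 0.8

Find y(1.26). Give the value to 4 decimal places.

Heun: k1 = f(s_n, y_n); k2 = f(s_n + h, y_n + h·k1); y_{n+1} = y_n + (h/2)·(k1 + k2).
s=1.000000, y=0.800000:
  k1 = f(1.000000, 0.800000) = -0.017600
  k2 = f(1.260000, 0.795424) = 0.254008
  y ← 0.800000 + (0.26/2)·(-0.017600 + 0.254008) = 0.830733
y(1.26) ≈ 0.8307

0.8307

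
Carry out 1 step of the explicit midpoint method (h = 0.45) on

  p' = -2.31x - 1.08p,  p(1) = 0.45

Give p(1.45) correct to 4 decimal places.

Midpoint: k1 = f(x_n, p_n); k2 = f(x_n + h/2, p_n + (h/2)·k1); p_{n+1} = p_n + h·k2.
x=1.000000, p=0.450000:
  k1 = f(1.000000, 0.450000) = -2.796000
  k2 = f(1.225000, -0.179100) = -2.636322
  p ← 0.450000 + 0.45·(-2.636322) = -0.736345
p(1.45) ≈ -0.7363

-0.7363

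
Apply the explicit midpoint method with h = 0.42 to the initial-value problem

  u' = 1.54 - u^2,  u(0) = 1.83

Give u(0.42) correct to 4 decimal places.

1.5936

Midpoint: k1 = f(t_n, u_n); k2 = f(t_n + h/2, u_n + (h/2)·k1); u_{n+1} = u_n + h·k2.
t=0.000000, u=1.830000:
  k1 = f(0.000000, 1.830000) = -1.808900
  k2 = f(0.210000, 1.450131) = -0.562880
  u ← 1.830000 + 0.42·(-0.562880) = 1.593590
u(0.42) ≈ 1.5936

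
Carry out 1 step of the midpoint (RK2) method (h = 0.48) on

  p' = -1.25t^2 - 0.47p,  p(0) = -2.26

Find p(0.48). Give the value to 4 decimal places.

-1.8422

Midpoint: k1 = f(t_n, p_n); k2 = f(t_n + h/2, p_n + (h/2)·k1); p_{n+1} = p_n + h·k2.
t=0.000000, p=-2.260000:
  k1 = f(0.000000, -2.260000) = 1.062200
  k2 = f(0.240000, -2.005072) = 0.870384
  p ← -2.260000 + 0.48·0.870384 = -1.842216
p(0.48) ≈ -1.8422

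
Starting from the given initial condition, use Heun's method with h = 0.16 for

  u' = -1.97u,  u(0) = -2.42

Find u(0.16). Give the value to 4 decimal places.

-1.7774

Heun: k1 = f(x_n, u_n); k2 = f(x_n + h, u_n + h·k1); u_{n+1} = u_n + (h/2)·(k1 + k2).
x=0.000000, u=-2.420000:
  k1 = f(0.000000, -2.420000) = 4.767400
  k2 = f(0.160000, -1.657216) = 3.264716
  u ← -2.420000 + (0.16/2)·(4.767400 + 3.264716) = -1.777431
u(0.16) ≈ -1.7774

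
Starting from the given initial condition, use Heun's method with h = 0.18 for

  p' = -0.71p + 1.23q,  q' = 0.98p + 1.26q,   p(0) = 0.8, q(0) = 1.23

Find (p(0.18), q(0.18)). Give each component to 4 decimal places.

Heun on (p,q): k1 = f(t_n, state_n); k2 = f(t_n + h, state_n + h·k1); state_{n+1} = state_n + (h/2)·(k1 + k2).
0.000000: (0.800000, 1.230000)
  k1 = (0.944900, 2.333800)
  predictor → (0.970082, 1.650084)
  k2 = (1.340845, 3.029786)
  → (1.005717, 1.712723)
(p(0.18), q(0.18)) ≈ (1.0057, 1.7127)

1.0057, 1.7127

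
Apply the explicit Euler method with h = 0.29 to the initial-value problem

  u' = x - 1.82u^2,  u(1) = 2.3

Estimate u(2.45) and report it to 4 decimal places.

1.1001

Euler: u_{n+1} = u_n + h·f(x_n, u_n).
x=1.000000, u=2.300000: f=-8.627800 → u ← 2.300000 + 0.29·(-8.627800) = -0.202062
x=1.290000, u=-0.202062: f=1.215691 → u ← -0.202062 + 0.29·1.215691 = 0.150488
x=1.580000, u=0.150488: f=1.538783 → u ← 0.150488 + 0.29·1.538783 = 0.596735
x=1.870000, u=0.596735: f=1.221910 → u ← 0.596735 + 0.29·1.221910 = 0.951089
x=2.160000, u=0.951089: f=0.513680 → u ← 0.951089 + 0.29·0.513680 = 1.100057
u(2.45) ≈ 1.1001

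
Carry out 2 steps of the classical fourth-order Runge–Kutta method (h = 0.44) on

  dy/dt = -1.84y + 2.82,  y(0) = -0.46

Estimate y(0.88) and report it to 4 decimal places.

RK4: k1 = f(t_n, y_n); k2 = f(t_n + h/2, y_n + (h/2)·k1); k3 = f(t_n + h/2, y_n + (h/2)·k2); k4 = f(t_n + h, y_n + h·k3); y_{n+1} = y_n + (h/6)·(k1 + 2k2 + 2k3 + k4).
t=0.000000, y=-0.460000:
  k1 = f(0.000000, -0.460000) = 3.666400
  k2 = f(0.220000, 0.346608) = 2.182241
  k3 = f(0.220000, 0.020093) = 2.783029
  k4 = f(0.440000, 0.764533) = 1.413260
  y ← -0.460000 + (0.44/6)·(k1 + 2k2 + 2k3 + k4) = 0.640748
t=0.440000, y=0.640748:
  k1 = f(0.440000, 0.640748) = 1.641024
  k2 = f(0.660000, 1.001773) = 0.976737
  k3 = f(0.660000, 0.855630) = 1.245640
  k4 = f(0.880000, 1.188830) = 0.632553
  y ← 0.640748 + (0.44/6)·(k1 + 2k2 + 2k3 + k4) = 1.133426
y(0.88) ≈ 1.1334

1.1334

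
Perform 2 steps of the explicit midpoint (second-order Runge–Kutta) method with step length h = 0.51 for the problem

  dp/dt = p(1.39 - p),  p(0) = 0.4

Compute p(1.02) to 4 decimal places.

Midpoint: k1 = f(t_n, p_n); k2 = f(t_n + h/2, p_n + (h/2)·k1); p_{n+1} = p_n + h·k2.
t=0.000000, p=0.400000:
  k1 = f(0.000000, 0.400000) = 0.396000
  k2 = f(0.255000, 0.500980) = 0.445381
  p ← 0.400000 + 0.51·0.445381 = 0.627144
t=0.510000, p=0.627144:
  k1 = f(0.510000, 0.627144) = 0.478421
  k2 = f(0.765000, 0.749142) = 0.480094
  p ← 0.627144 + 0.51·0.480094 = 0.871992
p(1.02) ≈ 0.8720

0.8720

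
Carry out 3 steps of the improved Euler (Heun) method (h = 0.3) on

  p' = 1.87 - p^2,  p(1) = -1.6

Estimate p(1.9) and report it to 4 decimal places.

-6.5796

Heun: k1 = f(t_n, p_n); k2 = f(t_n + h, p_n + h·k1); p_{n+1} = p_n + (h/2)·(k1 + k2).
t=1.000000, p=-1.600000:
  k1 = f(1.000000, -1.600000) = -0.690000
  k2 = f(1.300000, -1.807000) = -1.395249
  p ← -1.600000 + (0.3/2)·(-0.690000 + (-1.395249)) = -1.912787
t=1.300000, p=-1.912787:
  k1 = f(1.300000, -1.912787) = -1.788755
  k2 = f(1.600000, -2.449414) = -4.129629
  p ← -1.912787 + (0.3/2)·(-1.788755 + (-4.129629)) = -2.800545
t=1.600000, p=-2.800545:
  k1 = f(1.600000, -2.800545) = -5.973052
  k2 = f(1.900000, -4.592461) = -19.220695
  p ← -2.800545 + (0.3/2)·(-5.973052 + (-19.220695)) = -6.579607
p(1.9) ≈ -6.5796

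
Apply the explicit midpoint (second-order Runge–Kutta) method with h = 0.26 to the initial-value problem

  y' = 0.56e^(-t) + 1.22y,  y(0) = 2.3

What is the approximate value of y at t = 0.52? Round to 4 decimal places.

4.6240

Midpoint: k1 = f(t_n, y_n); k2 = f(t_n + h/2, y_n + (h/2)·k1); y_{n+1} = y_n + h·k2.
t=0.000000, y=2.300000:
  k1 = f(0.000000, 2.300000) = 3.366000
  k2 = f(0.130000, 2.737580) = 3.831581
  y ← 2.300000 + 0.26·3.831581 = 3.296211
t=0.260000, y=3.296211:
  k1 = f(0.260000, 3.296211) = 4.453166
  k2 = f(0.390000, 3.875123) = 5.106802
  y ← 3.296211 + 0.26·5.106802 = 4.623979
y(0.52) ≈ 4.6240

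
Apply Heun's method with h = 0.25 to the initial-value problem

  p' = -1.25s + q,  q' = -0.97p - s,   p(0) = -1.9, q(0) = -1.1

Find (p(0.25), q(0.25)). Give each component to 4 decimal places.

Heun on (p,q): k1 = f(s_n, state_n); k2 = f(s_n + h, state_n + h·k1); state_{n+1} = state_n + (h/2)·(k1 + k2).
0.000000: (-1.900000, -1.100000)
  k1 = (-1.100000, 1.843000)
  predictor → (-2.175000, -0.639250)
  k2 = (-0.951750, 1.859750)
  → (-2.156469, -0.637156)
(p(0.25), q(0.25)) ≈ (-2.1565, -0.6372)

-2.1565, -0.6372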